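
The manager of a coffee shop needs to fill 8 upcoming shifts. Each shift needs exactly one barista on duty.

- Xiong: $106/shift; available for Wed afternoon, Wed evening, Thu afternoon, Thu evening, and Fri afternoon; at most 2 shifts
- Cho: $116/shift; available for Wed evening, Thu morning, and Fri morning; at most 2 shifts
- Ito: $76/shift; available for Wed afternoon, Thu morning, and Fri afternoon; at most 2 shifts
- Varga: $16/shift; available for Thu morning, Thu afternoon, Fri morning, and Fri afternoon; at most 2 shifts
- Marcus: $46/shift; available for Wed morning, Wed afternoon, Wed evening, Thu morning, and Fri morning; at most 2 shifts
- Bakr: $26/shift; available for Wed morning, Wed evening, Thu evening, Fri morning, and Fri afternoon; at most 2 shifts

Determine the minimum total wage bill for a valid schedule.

Picking the cheapest available barista for each shift independently would cost $188, but that ignores the shift limits.
An optimal schedule: Wed morning→Bakr, Wed afternoon→Marcus, Wed evening→Marcus, Thu morning→Ito, Thu afternoon→Varga, Thu evening→Bakr, Fri morning→Varga, Fri afternoon→Ito.
Total: 26 + 46 + 46 + 76 + 16 + 26 + 16 + 76 = $328.

$328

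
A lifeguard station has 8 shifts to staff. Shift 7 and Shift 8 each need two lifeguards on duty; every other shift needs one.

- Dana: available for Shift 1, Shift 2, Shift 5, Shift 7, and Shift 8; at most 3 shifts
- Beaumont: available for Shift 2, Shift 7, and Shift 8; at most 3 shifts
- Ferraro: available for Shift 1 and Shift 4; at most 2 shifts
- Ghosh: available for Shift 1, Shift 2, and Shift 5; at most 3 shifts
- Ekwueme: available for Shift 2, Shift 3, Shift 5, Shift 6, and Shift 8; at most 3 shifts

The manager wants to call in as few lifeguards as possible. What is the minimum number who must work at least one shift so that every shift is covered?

4

10 slots to fill and no one can take more than 3, so at least ⌈10/3⌉ = 4 lifeguards are needed.
Dana, Beaumont, Ferraro, and Ekwueme alone can cover everything: Shift 1→Dana, Shift 2→Beaumont, Shift 3→Ekwueme, Shift 4→Ferraro, Shift 5→Dana, Shift 6→Ekwueme, Shift 7→Dana+Beaumont, Shift 8→Beaumont+Ekwueme.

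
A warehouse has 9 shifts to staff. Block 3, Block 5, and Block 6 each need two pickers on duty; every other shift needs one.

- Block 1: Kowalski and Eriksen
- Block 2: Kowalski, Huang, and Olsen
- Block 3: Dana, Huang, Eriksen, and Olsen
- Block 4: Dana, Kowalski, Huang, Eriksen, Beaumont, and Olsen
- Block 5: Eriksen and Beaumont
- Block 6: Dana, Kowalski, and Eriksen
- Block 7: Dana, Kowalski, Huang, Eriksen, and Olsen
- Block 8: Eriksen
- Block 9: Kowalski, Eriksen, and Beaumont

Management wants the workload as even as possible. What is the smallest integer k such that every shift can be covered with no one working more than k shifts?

2

With 6 pickers and 12 worker-slots to fill, someone must work at least ⌈12/6⌉ = 2 shifts, so k ≥ 2.
k = 2 works: Block 1→Kowalski, Block 2→Huang, Block 3→Huang+Olsen, Block 4→Olsen, Block 5→Eriksen+Beaumont, Block 6→Dana+Kowalski, Block 7→Dana, Block 8→Eriksen, Block 9→Beaumont.
Loads: Dana 2, Kowalski 2, Huang 2, Eriksen 2, Beaumont 2, Olsen 2 — all ≤ 2.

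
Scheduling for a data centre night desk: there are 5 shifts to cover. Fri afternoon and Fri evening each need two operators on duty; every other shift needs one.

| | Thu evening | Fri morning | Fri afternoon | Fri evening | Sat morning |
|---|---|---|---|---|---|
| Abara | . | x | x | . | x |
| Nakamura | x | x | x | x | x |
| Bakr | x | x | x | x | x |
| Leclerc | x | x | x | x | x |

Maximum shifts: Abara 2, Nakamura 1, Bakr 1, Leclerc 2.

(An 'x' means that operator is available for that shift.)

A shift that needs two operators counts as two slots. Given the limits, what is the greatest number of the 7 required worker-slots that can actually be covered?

6

Total capacity across all operators is 2+1+1+2 = 6, and 7 slots are needed, so at most 6 can be filled.
An assignment achieving 6: Thu evening→Nakamura, Fri morning→Abara, Fri afternoon→Abara+Leclerc, Fri evening→Bakr+Leclerc.
Loads: Abara 2/2, Nakamura 1/1, Bakr 1/1, Leclerc 2/2.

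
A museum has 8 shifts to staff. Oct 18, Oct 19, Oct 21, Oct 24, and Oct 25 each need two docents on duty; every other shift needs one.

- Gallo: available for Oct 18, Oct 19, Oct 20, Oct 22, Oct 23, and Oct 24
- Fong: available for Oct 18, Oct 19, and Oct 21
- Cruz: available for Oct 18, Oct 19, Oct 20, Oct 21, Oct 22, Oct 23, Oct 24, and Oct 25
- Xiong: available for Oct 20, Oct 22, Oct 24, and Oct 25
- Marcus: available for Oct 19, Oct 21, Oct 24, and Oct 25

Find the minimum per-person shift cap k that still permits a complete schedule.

With 5 docents and 13 worker-slots to fill, someone must work at least ⌈13/5⌉ = 3 shifts, so k ≥ 3.
k = 3 works: Oct 18→Gallo+Fong, Oct 19→Fong+Marcus, Oct 20→Gallo, Oct 21→Fong+Cruz, Oct 22→Cruz, Oct 23→Gallo, Oct 24→Xiong+Marcus, Oct 25→Cruz+Xiong.
Loads: Gallo 3, Fong 3, Cruz 3, Xiong 2, Marcus 2 — all ≤ 3.

3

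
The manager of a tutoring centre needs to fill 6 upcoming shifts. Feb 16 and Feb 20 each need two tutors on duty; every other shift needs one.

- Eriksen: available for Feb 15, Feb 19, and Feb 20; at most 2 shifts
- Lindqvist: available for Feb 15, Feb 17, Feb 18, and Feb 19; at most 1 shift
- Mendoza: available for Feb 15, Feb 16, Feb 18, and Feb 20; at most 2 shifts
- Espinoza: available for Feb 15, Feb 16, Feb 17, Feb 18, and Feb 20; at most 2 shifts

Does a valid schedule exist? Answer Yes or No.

No

Total capacity is 2+1+2+2 = 7 but 8 worker-slots are needed — infeasible.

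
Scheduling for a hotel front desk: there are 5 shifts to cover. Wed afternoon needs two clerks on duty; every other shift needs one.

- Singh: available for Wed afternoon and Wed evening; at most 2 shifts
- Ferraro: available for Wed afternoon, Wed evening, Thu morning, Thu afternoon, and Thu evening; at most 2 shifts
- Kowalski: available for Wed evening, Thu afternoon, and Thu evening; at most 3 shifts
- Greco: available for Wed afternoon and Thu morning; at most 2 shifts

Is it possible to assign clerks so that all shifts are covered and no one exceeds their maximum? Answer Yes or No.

Yes

One valid schedule: Wed afternoon→Singh+Greco, Wed evening→Singh, Thu morning→Ferraro, Thu afternoon→Ferraro, Thu evening→Kowalski.
Loads: Singh 2/2, Ferraro 2/2, Kowalski 1/3, Greco 1/2 — all within limits.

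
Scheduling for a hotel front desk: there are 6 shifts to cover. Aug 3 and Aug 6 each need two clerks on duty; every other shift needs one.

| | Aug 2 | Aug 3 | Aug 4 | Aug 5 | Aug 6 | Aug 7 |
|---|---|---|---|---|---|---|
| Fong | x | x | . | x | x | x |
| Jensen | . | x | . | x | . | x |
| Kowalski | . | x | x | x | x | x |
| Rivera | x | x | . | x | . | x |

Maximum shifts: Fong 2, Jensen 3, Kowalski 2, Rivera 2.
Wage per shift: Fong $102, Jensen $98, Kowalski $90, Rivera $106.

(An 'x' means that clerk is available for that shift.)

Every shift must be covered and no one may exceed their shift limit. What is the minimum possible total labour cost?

$784

Aug 4 can only be covered by Kowalski, so that assignment is forced.
Aug 6 can only be covered by Fong and Kowalski, so that assignment is forced.
Picking the cheapest available clerk for each shift independently would cost $752, but that ignores the shift limits.
An optimal schedule: Aug 2→Fong, Aug 3→Jensen+Rivera, Aug 4→Kowalski, Aug 5→Jensen, Aug 6→Fong+Kowalski, Aug 7→Jensen.
Total: 102 + 98 + 106 + 90 + 98 + 102 + 90 + 98 = $784.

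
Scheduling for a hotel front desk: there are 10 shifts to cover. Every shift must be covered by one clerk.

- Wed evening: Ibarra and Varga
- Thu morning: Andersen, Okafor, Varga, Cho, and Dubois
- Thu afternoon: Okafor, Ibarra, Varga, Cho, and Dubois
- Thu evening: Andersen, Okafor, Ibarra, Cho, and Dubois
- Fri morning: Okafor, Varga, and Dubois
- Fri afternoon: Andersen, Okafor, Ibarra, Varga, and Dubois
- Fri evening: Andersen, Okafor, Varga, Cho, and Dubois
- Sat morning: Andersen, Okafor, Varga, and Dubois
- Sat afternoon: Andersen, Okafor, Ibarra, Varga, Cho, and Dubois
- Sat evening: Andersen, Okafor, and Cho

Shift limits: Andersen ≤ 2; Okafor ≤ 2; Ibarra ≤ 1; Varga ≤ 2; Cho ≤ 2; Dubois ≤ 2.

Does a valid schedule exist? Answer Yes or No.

Yes

One valid schedule: Wed evening→Ibarra, Thu morning→Okafor, Thu afternoon→Varga, Thu evening→Cho, Fri morning→Okafor, Fri afternoon→Varga, Fri evening→Cho, Sat morning→Andersen, Sat afternoon→Dubois, Sat evening→Andersen.
Loads: Andersen 2/2, Okafor 2/2, Ibarra 1/1, Varga 2/2, Cho 2/2, Dubois 1/2 — all within limits.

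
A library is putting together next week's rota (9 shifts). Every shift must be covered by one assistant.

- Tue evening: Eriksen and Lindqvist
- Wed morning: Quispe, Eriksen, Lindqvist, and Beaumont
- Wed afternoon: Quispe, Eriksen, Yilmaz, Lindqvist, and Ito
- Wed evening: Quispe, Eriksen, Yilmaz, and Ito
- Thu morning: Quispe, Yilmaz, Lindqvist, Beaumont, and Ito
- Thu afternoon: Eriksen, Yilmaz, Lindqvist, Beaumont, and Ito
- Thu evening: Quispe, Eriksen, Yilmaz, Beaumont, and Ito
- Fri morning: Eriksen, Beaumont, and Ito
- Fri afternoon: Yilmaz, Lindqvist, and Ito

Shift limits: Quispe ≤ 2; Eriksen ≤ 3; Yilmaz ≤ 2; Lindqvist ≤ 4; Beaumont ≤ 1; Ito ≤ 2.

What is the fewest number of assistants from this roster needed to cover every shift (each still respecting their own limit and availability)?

3

9 slots to fill and no one can take more than 4, so at least ⌈9/4⌉ = 3 assistants are needed.
Quispe, Eriksen, and Lindqvist alone can cover everything: Tue evening→Eriksen, Wed morning→Lindqvist, Wed afternoon→Lindqvist, Wed evening→Quispe, Thu morning→Quispe, Thu afternoon→Lindqvist, Thu evening→Eriksen, Fri morning→Eriksen, Fri afternoon→Lindqvist.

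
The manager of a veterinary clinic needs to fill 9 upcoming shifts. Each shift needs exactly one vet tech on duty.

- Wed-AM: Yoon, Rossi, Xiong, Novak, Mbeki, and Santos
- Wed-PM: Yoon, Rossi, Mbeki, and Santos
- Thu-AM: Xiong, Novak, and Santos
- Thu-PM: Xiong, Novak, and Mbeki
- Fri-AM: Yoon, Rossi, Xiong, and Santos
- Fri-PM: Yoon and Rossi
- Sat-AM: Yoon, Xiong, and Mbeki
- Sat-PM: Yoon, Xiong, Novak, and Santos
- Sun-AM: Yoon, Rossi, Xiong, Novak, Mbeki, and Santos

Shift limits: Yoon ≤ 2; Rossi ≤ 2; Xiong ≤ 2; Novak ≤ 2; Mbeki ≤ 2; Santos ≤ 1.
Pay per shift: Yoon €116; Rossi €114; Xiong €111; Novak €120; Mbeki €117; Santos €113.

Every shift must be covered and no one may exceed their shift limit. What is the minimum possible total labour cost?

€1029

Picking the cheapest available vet tech for each shift independently would cost €1004, but that ignores the shift limits.
An optimal schedule: Wed-AM→Mbeki, Wed-PM→Santos, Thu-AM→Xiong, Thu-PM→Xiong, Fri-AM→Rossi, Fri-PM→Rossi, Sat-AM→Yoon, Sat-PM→Yoon, Sun-AM→Mbeki.
Total: 117 + 113 + 111 + 111 + 114 + 114 + 116 + 116 + 117 = €1029.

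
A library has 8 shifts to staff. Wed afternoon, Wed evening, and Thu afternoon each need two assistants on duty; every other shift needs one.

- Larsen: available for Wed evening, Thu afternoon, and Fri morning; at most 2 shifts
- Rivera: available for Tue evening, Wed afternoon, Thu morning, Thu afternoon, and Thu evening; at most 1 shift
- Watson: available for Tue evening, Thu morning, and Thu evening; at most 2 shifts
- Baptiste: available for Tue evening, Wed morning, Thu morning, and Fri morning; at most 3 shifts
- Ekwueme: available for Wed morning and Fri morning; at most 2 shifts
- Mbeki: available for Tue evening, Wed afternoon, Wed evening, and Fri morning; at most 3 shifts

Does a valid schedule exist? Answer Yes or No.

Total capacity is 13 and 11 slots are needed, so capacity alone doesn't rule it out.
Shifts {Wed afternoon, Thu afternoon} need 4 worker-slots in total, but the assistants available for any of those shifts (Larsen, Rivera, and Mbeki) can supply at most 3 among them. So no valid schedule exists.

No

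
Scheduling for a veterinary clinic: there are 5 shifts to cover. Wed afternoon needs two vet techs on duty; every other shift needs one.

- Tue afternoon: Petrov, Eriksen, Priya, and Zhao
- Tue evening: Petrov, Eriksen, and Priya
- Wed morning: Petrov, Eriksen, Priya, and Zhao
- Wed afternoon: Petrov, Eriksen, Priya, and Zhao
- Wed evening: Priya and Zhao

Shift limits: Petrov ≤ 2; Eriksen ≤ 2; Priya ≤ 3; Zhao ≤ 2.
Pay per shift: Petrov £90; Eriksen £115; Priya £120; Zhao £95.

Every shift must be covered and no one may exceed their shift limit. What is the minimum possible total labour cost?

Picking the cheapest available vet tech for each shift independently would cost £550, but that ignores the shift limits.
An optimal schedule: Tue afternoon→Petrov, Tue evening→Petrov, Wed morning→Eriksen, Wed afternoon→Zhao+Eriksen, Wed evening→Zhao.
Total: 90 + 90 + 115 + 95 + 115 + 95 = £600.

£600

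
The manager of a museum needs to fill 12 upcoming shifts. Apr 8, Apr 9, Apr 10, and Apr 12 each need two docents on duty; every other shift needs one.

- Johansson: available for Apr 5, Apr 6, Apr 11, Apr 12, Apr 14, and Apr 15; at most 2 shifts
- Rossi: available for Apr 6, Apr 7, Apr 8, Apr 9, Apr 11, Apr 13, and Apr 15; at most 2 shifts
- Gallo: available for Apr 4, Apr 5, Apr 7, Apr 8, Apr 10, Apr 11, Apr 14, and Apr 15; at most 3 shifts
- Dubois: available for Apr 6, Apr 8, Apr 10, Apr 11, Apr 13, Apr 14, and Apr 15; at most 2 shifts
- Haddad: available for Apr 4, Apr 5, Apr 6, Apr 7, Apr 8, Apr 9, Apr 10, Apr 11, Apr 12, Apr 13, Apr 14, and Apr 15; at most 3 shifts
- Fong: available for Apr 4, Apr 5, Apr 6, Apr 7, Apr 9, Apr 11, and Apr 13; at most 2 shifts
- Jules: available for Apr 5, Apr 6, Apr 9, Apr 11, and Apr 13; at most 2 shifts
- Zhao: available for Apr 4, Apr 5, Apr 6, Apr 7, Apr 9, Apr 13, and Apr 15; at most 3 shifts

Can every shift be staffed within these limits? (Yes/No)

Yes

Apr 12 can only be covered by Johansson and Haddad, so that assignment is forced.
One valid schedule: Apr 4→Gallo, Apr 5→Gallo, Apr 6→Fong, Apr 7→Rossi, Apr 8→Rossi+Dubois, Apr 9→Jules+Zhao, Apr 10→Gallo+Dubois, Apr 11→Fong, Apr 12→Johansson+Haddad, Apr 13→Haddad, Apr 14→Johansson, Apr 15→Haddad.
Loads: Johansson 2/2, Rossi 2/2, Gallo 3/3, Dubois 2/2, Haddad 3/3, Fong 2/2, Jules 1/2, Zhao 1/3 — all within limits.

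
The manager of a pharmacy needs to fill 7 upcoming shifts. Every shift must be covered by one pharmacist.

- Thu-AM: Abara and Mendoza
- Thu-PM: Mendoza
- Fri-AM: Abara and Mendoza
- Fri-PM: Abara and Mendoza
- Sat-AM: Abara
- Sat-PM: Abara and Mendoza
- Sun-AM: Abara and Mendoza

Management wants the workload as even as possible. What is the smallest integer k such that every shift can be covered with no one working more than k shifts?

4

With 2 pharmacists and 7 worker-slots to fill, someone must work at least ⌈7/2⌉ = 4 shifts, so k ≥ 4.
k = 4 works: Thu-AM→Abara, Thu-PM→Mendoza, Fri-AM→Abara, Fri-PM→Abara, Sat-AM→Abara, Sat-PM→Mendoza, Sun-AM→Mendoza.
Loads: Abara 4, Mendoza 3 — all ≤ 4.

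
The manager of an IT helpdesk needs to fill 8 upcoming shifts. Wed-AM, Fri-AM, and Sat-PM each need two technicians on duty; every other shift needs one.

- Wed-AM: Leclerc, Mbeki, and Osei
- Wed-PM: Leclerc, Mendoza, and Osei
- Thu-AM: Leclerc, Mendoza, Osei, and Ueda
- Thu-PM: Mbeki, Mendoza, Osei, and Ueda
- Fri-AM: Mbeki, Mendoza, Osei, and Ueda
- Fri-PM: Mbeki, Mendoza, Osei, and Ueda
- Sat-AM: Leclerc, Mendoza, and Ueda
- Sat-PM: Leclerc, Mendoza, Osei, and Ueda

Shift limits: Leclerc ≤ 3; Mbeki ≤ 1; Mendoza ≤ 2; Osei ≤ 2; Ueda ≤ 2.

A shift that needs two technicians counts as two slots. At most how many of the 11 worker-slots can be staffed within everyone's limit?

10

Total capacity across all technicians is 3+1+2+2+2 = 10, and 11 slots are needed, so at most 10 can be filled.
An assignment achieving 10: Wed-AM→Leclerc+Mbeki, Wed-PM→Leclerc, Thu-AM→Mendoza, Thu-PM→Mendoza, Fri-AM→Osei+Ueda, Fri-PM→Osei, Sat-AM→Leclerc, Sat-PM→Ueda.
Loads: Leclerc 3/3, Mbeki 1/1, Mendoza 2/2, Osei 2/2, Ueda 2/2.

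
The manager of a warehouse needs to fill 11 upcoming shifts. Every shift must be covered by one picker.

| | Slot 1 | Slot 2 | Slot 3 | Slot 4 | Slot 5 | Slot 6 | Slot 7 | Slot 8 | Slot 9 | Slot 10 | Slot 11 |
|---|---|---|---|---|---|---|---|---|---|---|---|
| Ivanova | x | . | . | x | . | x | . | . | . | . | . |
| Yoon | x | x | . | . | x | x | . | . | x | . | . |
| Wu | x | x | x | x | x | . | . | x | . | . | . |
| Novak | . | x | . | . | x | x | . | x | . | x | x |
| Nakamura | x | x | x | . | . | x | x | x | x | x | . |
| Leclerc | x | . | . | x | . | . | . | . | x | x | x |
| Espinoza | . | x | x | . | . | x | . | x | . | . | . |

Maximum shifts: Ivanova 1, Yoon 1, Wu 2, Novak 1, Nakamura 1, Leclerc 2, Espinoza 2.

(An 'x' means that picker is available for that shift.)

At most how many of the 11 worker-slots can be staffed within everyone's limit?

10

Total capacity across all pickers is 1+1+2+1+1+2+2 = 10, and 11 slots are needed, so at most 10 can be filled.
An assignment achieving 10: Slot 2→Espinoza, Slot 3→Wu, Slot 4→Ivanova, Slot 5→Yoon, Slot 6→Espinoza, Slot 7→Nakamura, Slot 8→Wu, Slot 9→Leclerc, Slot 10→Leclerc, Slot 11→Novak.
Loads: Ivanova 1/1, Yoon 1/1, Wu 2/2, Novak 1/1, Nakamura 1/1, Leclerc 2/2, Espinoza 2/2.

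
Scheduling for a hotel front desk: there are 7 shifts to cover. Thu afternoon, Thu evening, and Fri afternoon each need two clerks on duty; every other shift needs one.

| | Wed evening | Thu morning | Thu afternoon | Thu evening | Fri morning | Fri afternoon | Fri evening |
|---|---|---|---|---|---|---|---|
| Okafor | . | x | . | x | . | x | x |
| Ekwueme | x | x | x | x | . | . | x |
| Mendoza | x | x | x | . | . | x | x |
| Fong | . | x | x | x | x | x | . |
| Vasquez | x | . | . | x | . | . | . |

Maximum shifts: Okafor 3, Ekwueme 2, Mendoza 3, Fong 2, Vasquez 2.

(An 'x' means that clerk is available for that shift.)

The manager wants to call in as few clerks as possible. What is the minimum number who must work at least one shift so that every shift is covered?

4

10 slots to fill and no one can take more than 3, so at least ⌈10/3⌉ = 4 clerks are needed.
Okafor, Ekwueme, Mendoza, and Fong alone can cover everything: Wed evening→Ekwueme, Thu morning→Mendoza, Thu afternoon→Ekwueme+Mendoza, Thu evening→Okafor+Fong, Fri morning→Fong, Fri afternoon→Okafor+Mendoza, Fri evening→Okafor.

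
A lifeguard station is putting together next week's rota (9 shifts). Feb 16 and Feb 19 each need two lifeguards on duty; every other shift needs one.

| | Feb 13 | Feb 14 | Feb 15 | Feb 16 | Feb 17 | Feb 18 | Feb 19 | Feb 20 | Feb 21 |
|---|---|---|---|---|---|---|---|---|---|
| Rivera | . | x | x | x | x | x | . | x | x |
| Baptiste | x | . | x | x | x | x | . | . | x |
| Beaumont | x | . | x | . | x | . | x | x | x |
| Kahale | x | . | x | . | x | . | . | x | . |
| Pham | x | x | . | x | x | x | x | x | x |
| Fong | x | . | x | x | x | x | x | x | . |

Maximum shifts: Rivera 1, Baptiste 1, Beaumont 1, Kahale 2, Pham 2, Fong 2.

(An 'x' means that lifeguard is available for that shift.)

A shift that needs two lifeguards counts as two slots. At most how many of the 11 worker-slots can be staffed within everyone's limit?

Total capacity across all lifeguards is 1+1+1+2+2+2 = 9, and 11 slots are needed, so at most 9 can be filled.
An assignment achieving 9: Feb 13→Kahale, Feb 14→Rivera, Feb 15→Kahale, Feb 16→Baptiste+Pham, Feb 18→Fong, Feb 19→Beaumont+Pham, Feb 20→Fong.
Loads: Rivera 1/1, Baptiste 1/1, Beaumont 1/1, Kahale 2/2, Pham 2/2, Fong 2/2.

9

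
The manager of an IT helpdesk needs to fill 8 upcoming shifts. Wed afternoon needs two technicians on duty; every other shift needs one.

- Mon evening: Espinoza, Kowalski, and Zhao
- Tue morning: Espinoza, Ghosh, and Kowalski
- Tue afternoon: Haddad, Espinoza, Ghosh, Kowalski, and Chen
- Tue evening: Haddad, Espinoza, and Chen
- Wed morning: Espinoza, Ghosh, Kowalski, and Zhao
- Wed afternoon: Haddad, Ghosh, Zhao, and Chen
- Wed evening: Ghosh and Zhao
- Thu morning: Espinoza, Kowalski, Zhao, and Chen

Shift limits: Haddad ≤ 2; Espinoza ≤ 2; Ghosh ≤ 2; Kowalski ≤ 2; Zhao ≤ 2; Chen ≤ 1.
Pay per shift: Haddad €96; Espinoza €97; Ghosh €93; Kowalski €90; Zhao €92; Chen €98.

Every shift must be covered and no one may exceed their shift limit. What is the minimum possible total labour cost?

Picking the cheapest available technician for each shift independently would cost €823, but that ignores the shift limits.
An optimal schedule: Mon evening→Kowalski, Tue morning→Kowalski, Tue afternoon→Ghosh, Tue evening→Haddad, Wed morning→Zhao, Wed afternoon→Ghosh+Haddad, Wed evening→Zhao, Thu morning→Espinoza.
Total: 90 + 90 + 93 + 96 + 92 + 93 + 96 + 92 + 97 = €839.

€839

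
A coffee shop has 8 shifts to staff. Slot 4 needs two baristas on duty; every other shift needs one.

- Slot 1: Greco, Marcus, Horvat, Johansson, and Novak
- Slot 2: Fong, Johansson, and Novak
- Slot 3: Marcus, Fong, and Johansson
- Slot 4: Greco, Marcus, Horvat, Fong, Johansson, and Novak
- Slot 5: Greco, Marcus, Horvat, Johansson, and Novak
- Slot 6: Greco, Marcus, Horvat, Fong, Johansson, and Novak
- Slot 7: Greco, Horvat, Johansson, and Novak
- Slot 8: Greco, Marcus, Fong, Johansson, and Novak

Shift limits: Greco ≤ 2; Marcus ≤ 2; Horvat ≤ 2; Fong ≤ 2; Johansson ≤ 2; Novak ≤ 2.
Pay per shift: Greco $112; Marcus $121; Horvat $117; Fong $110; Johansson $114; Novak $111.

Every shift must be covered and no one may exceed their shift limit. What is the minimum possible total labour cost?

$1011

Picking the cheapest available barista for each shift independently would cost $994, but that ignores the shift limits.
An optimal schedule: Slot 1→Novak, Slot 2→Fong, Slot 3→Fong, Slot 4→Johansson+Horvat, Slot 5→Greco, Slot 6→Johansson, Slot 7→Novak, Slot 8→Greco.
Total: 111 + 110 + 110 + 114 + 117 + 112 + 114 + 111 + 112 = $1011.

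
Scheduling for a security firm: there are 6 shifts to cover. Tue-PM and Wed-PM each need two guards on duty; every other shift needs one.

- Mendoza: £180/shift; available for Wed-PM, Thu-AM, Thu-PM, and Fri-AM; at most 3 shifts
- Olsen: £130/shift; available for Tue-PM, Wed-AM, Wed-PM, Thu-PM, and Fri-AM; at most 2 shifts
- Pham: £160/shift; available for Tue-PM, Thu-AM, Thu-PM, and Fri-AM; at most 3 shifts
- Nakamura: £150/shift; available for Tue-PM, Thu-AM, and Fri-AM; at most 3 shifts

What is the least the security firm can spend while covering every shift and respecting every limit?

Wed-AM can only be covered by Olsen, so that assignment is forced.
Wed-PM can only be covered by Mendoza and Olsen, so that assignment is forced.
Picking the cheapest available guard for each shift independently would cost £1130, but that ignores the shift limits.
An optimal schedule: Tue-PM→Nakamura+Pham, Wed-AM→Olsen, Wed-PM→Olsen+Mendoza, Thu-AM→Nakamura, Thu-PM→Pham, Fri-AM→Nakamura.
Total: 150 + 160 + 130 + 130 + 180 + 150 + 160 + 150 = £1210.

£1210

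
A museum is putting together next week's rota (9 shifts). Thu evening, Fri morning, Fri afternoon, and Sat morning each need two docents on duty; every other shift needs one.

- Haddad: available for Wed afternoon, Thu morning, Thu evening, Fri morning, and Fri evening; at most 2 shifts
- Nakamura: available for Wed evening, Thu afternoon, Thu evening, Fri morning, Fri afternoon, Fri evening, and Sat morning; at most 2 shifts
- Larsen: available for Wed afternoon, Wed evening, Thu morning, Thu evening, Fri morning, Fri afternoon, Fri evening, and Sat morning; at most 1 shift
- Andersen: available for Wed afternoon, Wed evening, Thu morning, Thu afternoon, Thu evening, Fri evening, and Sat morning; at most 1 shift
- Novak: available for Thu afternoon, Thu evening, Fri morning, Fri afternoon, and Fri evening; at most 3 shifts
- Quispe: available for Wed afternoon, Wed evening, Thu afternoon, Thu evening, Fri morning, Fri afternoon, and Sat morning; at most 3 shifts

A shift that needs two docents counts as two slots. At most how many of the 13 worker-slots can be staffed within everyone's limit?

Total capacity across all docents is 2+2+1+1+3+3 = 12, and 13 slots are needed, so at most 12 can be filled.
An assignment achieving 12: Wed afternoon→Haddad, Wed evening→Nakamura, Thu morning→Haddad, Thu afternoon→Nakamura, Thu evening→Quispe, Fri morning→Novak+Quispe, Fri afternoon→Larsen+Novak, Fri evening→Novak, Sat morning→Andersen+Quispe.
Loads: Haddad 2/2, Nakamura 2/2, Larsen 1/1, Andersen 1/1, Novak 3/3, Quispe 3/3.

12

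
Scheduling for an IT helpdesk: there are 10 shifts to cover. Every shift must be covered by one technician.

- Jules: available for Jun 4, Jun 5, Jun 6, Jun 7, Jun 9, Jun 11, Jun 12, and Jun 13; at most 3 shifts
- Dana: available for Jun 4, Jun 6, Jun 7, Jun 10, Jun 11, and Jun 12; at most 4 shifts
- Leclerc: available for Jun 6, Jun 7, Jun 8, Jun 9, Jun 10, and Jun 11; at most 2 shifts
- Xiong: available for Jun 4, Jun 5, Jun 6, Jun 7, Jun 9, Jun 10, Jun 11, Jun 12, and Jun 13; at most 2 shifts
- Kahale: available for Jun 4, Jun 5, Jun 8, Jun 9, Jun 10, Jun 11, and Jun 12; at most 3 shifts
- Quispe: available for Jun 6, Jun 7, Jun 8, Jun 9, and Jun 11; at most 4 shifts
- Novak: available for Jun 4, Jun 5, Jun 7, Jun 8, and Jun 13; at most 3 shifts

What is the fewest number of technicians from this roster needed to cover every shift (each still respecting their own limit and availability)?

3

10 slots to fill and no one can take more than 4, so at least ⌈10/4⌉ = 3 technicians are needed.
Jules, Dana, and Kahale alone can cover everything: Jun 4→Dana, Jun 5→Jules, Jun 6→Jules, Jun 7→Dana, Jun 8→Kahale, Jun 9→Kahale, Jun 10→Dana, Jun 11→Dana, Jun 12→Kahale, Jun 13→Jules.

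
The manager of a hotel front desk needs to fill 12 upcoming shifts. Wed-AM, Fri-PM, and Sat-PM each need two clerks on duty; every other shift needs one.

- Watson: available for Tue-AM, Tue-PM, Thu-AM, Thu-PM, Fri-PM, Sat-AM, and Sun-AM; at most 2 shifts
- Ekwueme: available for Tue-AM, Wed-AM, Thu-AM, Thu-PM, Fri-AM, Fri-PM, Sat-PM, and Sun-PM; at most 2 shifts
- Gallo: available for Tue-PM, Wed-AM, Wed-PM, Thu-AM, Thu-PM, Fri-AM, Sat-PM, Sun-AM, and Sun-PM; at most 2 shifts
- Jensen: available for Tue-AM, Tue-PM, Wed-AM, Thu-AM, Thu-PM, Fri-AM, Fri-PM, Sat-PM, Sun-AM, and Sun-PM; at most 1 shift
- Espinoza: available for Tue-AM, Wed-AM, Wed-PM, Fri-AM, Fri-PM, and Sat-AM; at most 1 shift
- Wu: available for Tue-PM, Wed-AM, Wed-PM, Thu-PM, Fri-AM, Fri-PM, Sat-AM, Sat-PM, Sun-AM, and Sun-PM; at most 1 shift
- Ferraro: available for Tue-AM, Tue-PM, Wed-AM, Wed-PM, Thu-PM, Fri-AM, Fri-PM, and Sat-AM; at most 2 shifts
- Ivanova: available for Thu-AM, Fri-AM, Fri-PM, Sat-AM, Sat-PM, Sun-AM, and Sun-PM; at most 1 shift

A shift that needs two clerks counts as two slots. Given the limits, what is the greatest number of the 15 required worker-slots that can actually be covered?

12

Total capacity across all clerks is 2+2+2+1+1+1+2+1 = 12, and 15 slots are needed, so at most 12 can be filled.
An assignment achieving 12: Tue-AM→Watson, Tue-PM→Watson, Wed-AM→Ferraro, Wed-PM→Gallo, Thu-AM→Ekwueme, Thu-PM→Ferraro, Fri-AM→Ivanova, Sat-AM→Espinoza, Sat-PM→Ekwueme+Gallo, Sun-AM→Jensen, Sun-PM→Wu.
Loads: Watson 2/2, Ekwueme 2/2, Gallo 2/2, Jensen 1/1, Espinoza 1/1, Wu 1/1, Ferraro 2/2, Ivanova 1/1.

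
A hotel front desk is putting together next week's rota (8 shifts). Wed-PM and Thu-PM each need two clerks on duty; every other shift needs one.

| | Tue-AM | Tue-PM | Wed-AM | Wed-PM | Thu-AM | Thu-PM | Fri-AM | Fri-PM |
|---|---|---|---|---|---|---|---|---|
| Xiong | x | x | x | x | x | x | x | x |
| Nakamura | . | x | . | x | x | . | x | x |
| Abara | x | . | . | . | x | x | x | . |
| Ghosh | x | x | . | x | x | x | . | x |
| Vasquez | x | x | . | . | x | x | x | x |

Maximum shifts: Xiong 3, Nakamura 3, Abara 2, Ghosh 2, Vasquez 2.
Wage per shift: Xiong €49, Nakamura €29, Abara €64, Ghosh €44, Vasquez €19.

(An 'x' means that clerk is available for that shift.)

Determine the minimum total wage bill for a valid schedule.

Wed-AM can only be covered by Xiong, so that assignment is forced.
Picking the cheapest available clerk for each shift independently would cost €280, but that ignores the shift limits.
An optimal schedule: Tue-AM→Vasquez, Tue-PM→Vasquez, Wed-AM→Xiong, Wed-PM→Nakamura+Ghosh, Thu-AM→Xiong, Thu-PM→Ghosh+Xiong, Fri-AM→Nakamura, Fri-PM→Nakamura.
Total: 19 + 19 + 49 + 29 + 44 + 49 + 44 + 49 + 29 + 29 = €360.

€360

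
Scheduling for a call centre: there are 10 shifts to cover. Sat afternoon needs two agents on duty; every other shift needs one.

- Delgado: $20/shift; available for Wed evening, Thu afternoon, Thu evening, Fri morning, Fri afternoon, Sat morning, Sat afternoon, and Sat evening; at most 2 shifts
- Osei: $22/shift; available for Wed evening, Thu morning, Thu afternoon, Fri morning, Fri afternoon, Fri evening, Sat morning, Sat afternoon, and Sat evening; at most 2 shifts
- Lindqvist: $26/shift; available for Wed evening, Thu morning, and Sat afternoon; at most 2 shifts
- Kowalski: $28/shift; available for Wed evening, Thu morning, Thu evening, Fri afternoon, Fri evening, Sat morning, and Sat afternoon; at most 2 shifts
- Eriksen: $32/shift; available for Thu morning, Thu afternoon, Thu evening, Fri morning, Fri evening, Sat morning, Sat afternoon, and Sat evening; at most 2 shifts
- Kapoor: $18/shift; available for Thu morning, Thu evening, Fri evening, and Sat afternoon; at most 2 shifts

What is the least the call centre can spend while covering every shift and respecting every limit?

Picking the cheapest available agent for each shift independently would cost $212, but that ignores the shift limits.
An optimal schedule: Wed evening→Lindqvist, Thu morning→Lindqvist, Thu afternoon→Delgado, Thu evening→Kapoor, Fri morning→Delgado, Fri afternoon→Osei, Fri evening→Kapoor, Sat morning→Kowalski, Sat afternoon→Kowalski+Eriksen, Sat evening→Osei.
Total: 26 + 26 + 20 + 18 + 20 + 22 + 18 + 28 + 28 + 32 + 22 = $260.

$260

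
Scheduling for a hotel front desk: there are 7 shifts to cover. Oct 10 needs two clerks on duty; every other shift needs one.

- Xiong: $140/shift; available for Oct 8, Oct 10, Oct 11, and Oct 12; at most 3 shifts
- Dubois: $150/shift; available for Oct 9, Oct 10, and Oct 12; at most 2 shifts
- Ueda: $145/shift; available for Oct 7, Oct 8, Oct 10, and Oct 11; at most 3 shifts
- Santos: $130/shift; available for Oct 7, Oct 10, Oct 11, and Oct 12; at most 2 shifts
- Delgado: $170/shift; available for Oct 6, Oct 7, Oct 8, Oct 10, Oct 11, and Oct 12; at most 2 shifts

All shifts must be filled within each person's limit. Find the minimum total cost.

$1145

Oct 6 can only be covered by Delgado, so that assignment is forced.
Oct 9 can only be covered by Dubois, so that assignment is forced.
Picking the cheapest available clerk for each shift independently would cost $1120, but that ignores the shift limits.
An optimal schedule: Oct 6→Delgado, Oct 7→Santos, Oct 8→Xiong, Oct 9→Dubois, Oct 10→Xiong+Ueda, Oct 11→Santos, Oct 12→Xiong.
Total: 170 + 130 + 140 + 150 + 140 + 145 + 130 + 140 = $1145.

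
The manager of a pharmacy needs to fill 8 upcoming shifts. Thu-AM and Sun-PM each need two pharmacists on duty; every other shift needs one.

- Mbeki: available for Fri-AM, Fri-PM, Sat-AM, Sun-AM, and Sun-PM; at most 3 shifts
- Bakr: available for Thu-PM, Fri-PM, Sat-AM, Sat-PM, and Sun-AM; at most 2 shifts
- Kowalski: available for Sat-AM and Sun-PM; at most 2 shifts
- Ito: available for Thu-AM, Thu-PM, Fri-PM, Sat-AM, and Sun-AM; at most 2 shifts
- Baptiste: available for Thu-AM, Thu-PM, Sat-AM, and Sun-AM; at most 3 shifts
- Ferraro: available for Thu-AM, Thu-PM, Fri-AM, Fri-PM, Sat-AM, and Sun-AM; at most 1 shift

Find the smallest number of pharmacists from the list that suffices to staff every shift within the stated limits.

10 slots to fill and no one can take more than 3, so at least ⌈10/3⌉ = 4 pharmacists are needed.
Shifts {Thu-AM, Sat-PM, Sun-PM} need 5 slots, but among the pharmacists available for them (Mbeki, Bakr, Kowalski, Ito, Baptiste, and Ferraro) any 4 together supply at most 4. So 4 pharmacists are not enough.
Mbeki, Bakr, Kowalski, Ito, and Baptiste alone can cover everything: Thu-AM→Ito+Baptiste, Thu-PM→Bakr, Fri-AM→Mbeki, Fri-PM→Mbeki, Sat-AM→Kowalski, Sat-PM→Bakr, Sun-AM→Ito, Sun-PM→Mbeki+Kowalski.

5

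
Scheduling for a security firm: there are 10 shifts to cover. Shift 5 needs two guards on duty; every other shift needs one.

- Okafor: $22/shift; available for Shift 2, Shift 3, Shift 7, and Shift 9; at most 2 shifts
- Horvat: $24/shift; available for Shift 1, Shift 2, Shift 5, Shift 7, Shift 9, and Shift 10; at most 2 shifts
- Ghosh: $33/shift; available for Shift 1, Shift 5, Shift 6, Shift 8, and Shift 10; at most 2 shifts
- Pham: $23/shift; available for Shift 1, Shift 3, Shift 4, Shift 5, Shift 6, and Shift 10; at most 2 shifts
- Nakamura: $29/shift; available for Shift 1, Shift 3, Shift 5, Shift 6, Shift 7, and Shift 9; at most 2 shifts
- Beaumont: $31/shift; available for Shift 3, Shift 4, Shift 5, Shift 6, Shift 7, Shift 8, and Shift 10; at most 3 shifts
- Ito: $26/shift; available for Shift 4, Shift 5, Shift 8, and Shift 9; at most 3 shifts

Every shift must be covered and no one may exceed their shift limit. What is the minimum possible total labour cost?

$274

Picking the cheapest available guard for each shift independently would cost $253, but that ignores the shift limits.
An optimal schedule: Shift 1→Pham, Shift 2→Okafor, Shift 3→Okafor, Shift 4→Pham, Shift 5→Ito+Nakamura, Shift 6→Nakamura, Shift 7→Horvat, Shift 8→Ito, Shift 9→Ito, Shift 10→Horvat.
Total: 23 + 22 + 22 + 23 + 26 + 29 + 29 + 24 + 26 + 26 + 24 = $274.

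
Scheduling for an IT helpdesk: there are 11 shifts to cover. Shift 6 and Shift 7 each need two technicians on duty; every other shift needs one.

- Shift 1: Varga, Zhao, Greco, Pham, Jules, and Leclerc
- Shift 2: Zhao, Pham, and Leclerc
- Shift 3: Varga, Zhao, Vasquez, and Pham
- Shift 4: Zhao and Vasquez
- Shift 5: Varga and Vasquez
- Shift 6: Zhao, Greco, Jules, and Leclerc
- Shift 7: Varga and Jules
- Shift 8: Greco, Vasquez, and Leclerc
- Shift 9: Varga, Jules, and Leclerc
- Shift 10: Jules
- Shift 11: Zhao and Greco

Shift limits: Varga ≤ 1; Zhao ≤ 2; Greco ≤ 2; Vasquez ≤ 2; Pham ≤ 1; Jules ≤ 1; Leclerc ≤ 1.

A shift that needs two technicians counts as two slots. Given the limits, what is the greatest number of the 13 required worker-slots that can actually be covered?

10

Total capacity across all technicians is 1+2+2+2+1+1+1 = 10, and 13 slots are needed, so at most 10 can be filled.
An assignment achieving 10: Shift 1→Greco, Shift 2→Pham, Shift 3→Vasquez, Shift 4→Zhao, Shift 5→Varga, Shift 6→Greco, Shift 8→Vasquez, Shift 9→Leclerc, Shift 10→Jules, Shift 11→Zhao.
Loads: Varga 1/1, Zhao 2/2, Greco 2/2, Vasquez 2/2, Pham 1/1, Jules 1/1, Leclerc 1/1.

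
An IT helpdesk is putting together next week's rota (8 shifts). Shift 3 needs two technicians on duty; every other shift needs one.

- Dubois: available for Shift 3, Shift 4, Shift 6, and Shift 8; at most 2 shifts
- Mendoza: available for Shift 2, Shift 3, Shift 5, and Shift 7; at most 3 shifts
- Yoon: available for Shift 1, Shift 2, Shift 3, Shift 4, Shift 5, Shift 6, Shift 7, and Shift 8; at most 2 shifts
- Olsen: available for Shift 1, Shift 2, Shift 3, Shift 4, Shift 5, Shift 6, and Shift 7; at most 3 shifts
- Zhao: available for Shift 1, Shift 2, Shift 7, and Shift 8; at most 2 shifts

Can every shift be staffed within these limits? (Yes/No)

Yes

One valid schedule: Shift 1→Yoon, Shift 2→Mendoza, Shift 3→Mendoza+Olsen, Shift 4→Dubois, Shift 5→Mendoza, Shift 6→Dubois, Shift 7→Olsen, Shift 8→Yoon.
Loads: Dubois 2/2, Mendoza 3/3, Yoon 2/2, Olsen 2/3, Zhao 0/2 — all within limits.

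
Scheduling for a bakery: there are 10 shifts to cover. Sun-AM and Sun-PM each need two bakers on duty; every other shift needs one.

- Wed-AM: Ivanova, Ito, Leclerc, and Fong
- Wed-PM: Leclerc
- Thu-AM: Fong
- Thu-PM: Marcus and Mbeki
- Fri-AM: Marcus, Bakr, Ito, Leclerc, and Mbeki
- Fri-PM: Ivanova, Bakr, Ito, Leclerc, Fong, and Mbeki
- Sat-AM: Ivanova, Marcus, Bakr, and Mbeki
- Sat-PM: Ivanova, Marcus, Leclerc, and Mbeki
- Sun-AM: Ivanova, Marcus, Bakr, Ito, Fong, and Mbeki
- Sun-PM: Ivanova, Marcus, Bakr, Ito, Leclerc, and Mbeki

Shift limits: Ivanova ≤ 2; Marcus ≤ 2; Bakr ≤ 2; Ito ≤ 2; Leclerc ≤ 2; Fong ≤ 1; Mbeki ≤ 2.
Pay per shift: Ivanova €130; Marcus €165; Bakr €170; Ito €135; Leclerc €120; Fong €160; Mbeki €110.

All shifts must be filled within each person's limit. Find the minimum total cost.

Wed-PM can only be covered by Leclerc, so that assignment is forced.
Thu-AM can only be covered by Fong, so that assignment is forced.
Picking the cheapest available baker for each shift independently would cost €1420, but that ignores the shift limits.
An optimal schedule: Wed-AM→Leclerc, Wed-PM→Leclerc, Thu-AM→Fong, Thu-PM→Mbeki, Fri-AM→Ito, Fri-PM→Ivanova, Sat-AM→Mbeki, Sat-PM→Ivanova, Sun-AM→Ito+Marcus, Sun-PM→Marcus+Bakr.
Total: 120 + 120 + 160 + 110 + 135 + 130 + 110 + 130 + 135 + 165 + 165 + 170 = €1650.

€1650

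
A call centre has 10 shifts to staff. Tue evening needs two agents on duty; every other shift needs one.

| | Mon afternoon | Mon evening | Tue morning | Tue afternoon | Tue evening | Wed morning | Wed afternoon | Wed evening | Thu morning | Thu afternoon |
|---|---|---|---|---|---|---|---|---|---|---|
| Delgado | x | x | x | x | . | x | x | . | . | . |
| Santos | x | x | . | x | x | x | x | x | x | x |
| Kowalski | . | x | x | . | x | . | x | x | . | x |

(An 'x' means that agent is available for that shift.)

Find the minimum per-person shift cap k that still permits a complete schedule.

With 3 agents and 11 worker-slots to fill, someone must work at least ⌈11/3⌉ = 4 shifts, so k ≥ 4.
k = 4 works: Mon afternoon→Delgado, Mon evening→Kowalski, Tue morning→Delgado, Tue afternoon→Delgado, Tue evening→Santos+Kowalski, Wed morning→Delgado, Wed afternoon→Kowalski, Wed evening→Santos, Thu morning→Santos, Thu afternoon→Santos.
Loads: Delgado 4, Santos 4, Kowalski 3 — all ≤ 4.

4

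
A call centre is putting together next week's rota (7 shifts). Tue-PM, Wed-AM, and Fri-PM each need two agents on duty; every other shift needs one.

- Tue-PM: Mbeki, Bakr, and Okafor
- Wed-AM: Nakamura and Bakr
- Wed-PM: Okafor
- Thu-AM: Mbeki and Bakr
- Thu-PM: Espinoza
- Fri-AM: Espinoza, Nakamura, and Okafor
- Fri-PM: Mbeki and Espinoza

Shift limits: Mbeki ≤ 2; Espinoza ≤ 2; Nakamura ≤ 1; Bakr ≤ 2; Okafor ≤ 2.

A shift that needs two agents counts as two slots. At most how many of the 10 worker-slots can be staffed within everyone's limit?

Total capacity across all agents is 2+2+1+2+2 = 9, and 10 slots are needed, so at most 9 can be filled.
An assignment achieving 9: Tue-PM→Bakr+Okafor, Wed-AM→Nakamura+Bakr, Wed-PM→Okafor, Thu-AM→Mbeki, Thu-PM→Espinoza, Fri-PM→Mbeki+Espinoza.
Loads: Mbeki 2/2, Espinoza 2/2, Nakamura 1/1, Bakr 2/2, Okafor 2/2.

9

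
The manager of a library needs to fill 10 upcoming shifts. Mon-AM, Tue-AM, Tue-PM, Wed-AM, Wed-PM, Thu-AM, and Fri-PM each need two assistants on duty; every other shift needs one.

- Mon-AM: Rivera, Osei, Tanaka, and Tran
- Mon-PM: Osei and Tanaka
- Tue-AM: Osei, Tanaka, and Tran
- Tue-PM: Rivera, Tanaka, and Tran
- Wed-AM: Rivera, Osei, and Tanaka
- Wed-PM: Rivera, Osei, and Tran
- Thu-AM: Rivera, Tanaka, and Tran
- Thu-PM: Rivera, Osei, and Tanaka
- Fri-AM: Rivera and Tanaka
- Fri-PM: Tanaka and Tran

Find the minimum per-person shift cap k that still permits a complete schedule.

With 4 assistants and 17 worker-slots to fill, someone must work at least ⌈17/4⌉ = 5 shifts, so k ≥ 5.
k = 5 works: Mon-AM→Tanaka+Tran, Mon-PM→Osei, Tue-AM→Osei+Tanaka, Tue-PM→Rivera+Tanaka, Wed-AM→Rivera+Osei, Wed-PM→Rivera+Osei, Thu-AM→Rivera+Tanaka, Thu-PM→Osei, Fri-AM→Rivera, Fri-PM→Tanaka+Tran.
Loads: Rivera 5, Osei 5, Tanaka 5, Tran 2 — all ≤ 5.

5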